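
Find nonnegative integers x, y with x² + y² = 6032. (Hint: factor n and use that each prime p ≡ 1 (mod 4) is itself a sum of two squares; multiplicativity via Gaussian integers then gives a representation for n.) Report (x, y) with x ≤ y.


Step 1: Factor n = 6032 = 2^4 · 13 · 29.
Step 2: Check the mod-4 condition on each prime factor: 2 = 2 (special); 13 ≡ 1 (mod 4), exponent 1; 29 ≡ 1 (mod 4), exponent 1.
All primes ≡ 3 (mod 4) appear to even exponent (or don't appear), so by the two-squares theorem n IS expressible as a sum of two squares.
Step 3: Build a representation. Group n = k² · m with k = 4 and m = 13 · 29 = 377 (a product of primes ≡ 1 (mod 4)); a representation of m scales to one of n via (k·x)² + (k·y)² = k²(x² + y²). Each prime p ≡ 1 (mod 4) is itself a sum of two squares; find a² by testing p − a² for a perfect square:
  13: 13 − 1² = 12, 13 − 2² = 9 = 3² ⇒ 13 = 2² + 3².
  29: 29 − 1² = 28, 29 − 2² = 25 = 5² ⇒ 29 = 2² + 5².
  Combine using the Brahmagupta–Fibonacci identity (a² + b²)(c² + d²) = (ac − bd)² + (ad + bc)² = (ac + bd)² + (ad − bc)²:
  13 · 29 = 377: from (2² + 3²)(2² + 5²), take (2·2 − 3·5, 2·5 + 3·2) = (4 − 15, 10 + 6) = (-11, 16); dropping signs (only squares matter) gives (11, 16); check 11² + 16² = 121 + 256 = 377 ✓.
  Scale by k = 4: (4·11, 4·16) = (44, 64).
Step 4: Order so x ≤ y and verify: 44² + 64² = 1936 + 4096 = 6032 = n. ✓

n = 6032 = 44² + 64² (one valid representation with x ≤ y).


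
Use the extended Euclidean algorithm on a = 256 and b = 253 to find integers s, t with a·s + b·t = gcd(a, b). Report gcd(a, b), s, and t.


Euclidean algorithm on (256, 253) — divide until remainder is 0:
  256 = 1 · 253 + 3
  253 = 84 · 3 + 1
  3 = 3 · 1 + 0
gcd(256, 253) = 1.
Track Bezout coefficients alongside the remainders: start with r₀ = 256 = a·1 + b·0 (s = 1, t = 0) and r₁ = 253 = a·0 + b·1 (s = 0, t = 1); each new remainder r_{k+1} = r_{k-1} − q_k·r_k inherits s_{k+1} = s_{k-1} − q_k·s_k, t_{k+1} = t_{k-1} − q_k·t_k, so r_k = a·s_k + b·t_k at every step:
  q = 1: r = 3, s = 1 − 1·0 = 1, t = 0 − 1·1 = -1  (check: 256·1 + 253·(-1) = 3)
  q = 84: r = 1, s = 0 − 84·1 = -84, t = 1 − 84·(-1) = 85  (check: 256·(-84) + 253·85 = 1)
The row with r = 1 (the gcd) gives the Bezout coefficients s = -84, t = 85.
Result: 256 · (-84) + 253 · (85) = 1.

gcd(256, 253) = 1; s = -84, t = 85 (check: 256·(-84) + 253·85 = 1).


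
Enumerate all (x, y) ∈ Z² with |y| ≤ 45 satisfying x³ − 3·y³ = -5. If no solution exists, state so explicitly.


The equation is x³ - 3y³ = -5. For fixed y, x³ = 3·y³ − 5, so a solution requires the RHS to be a perfect cube.
Strategy: iterate y from -45 to 45, compute RHS = 3·y³ − 5, and check whether it is a (positive or negative) perfect cube.
Check small values of y:
  y = 0: RHS = -5 is not a perfect cube.
  y = 1: RHS = -2 is not a perfect cube.
  y = -1: RHS = -8 = (-2)³ ⇒ x = -2 works.
  y = 2: RHS = 19 is not a perfect cube.
  y = -2: RHS = -29 is not a perfect cube.
  y = 3: RHS = 76 is not a perfect cube.
  y = -3: RHS = -86 is not a perfect cube.
Continuing the search up to |y| = 45 finds no further solutions beyond those listed.
Collected solutions: (-2, -1).

Solutions (with |y| ≤ 45): (-2, -1).


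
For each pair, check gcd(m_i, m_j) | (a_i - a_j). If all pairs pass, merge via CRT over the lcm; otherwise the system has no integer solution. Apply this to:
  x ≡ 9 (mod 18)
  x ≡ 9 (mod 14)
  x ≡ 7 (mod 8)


Moduli 18, 14, 8 are not pairwise coprime, so CRT works modulo lcm(m_i) when all pairwise compatibility conditions hold.
Pairwise compatibility: gcd(m_i, m_j) must divide a_i - a_j for every pair.
Merge one congruence at a time:
  Start: x ≡ 9 (mod 18).
  Combine with x ≡ 9 (mod 14): gcd(18, 14) = 2; 9 - 9 = 0, which IS divisible by 2, so compatible.
    Write x = 9 + 18·t and substitute into x ≡ 9 (mod 14): 18·t ≡ 9 − 9 = 0 (mod 14).
    Divide the congruence (and modulus) by g = 2: 9·t ≡ 0 (mod 7).
    Reduce coefficients mod 7: 2·t ≡ 0 (mod 7).
    The inverse of 2 mod 7 is 4 (since 2·4 = 8 = 1·7 + 1), so t ≡ 4·0 = 0 ≡ 0 (mod 7).
    Then x = 9 + 18·0 = 9, valid modulo lcm(18, 14) = 126: x ≡ 9 (mod 126).
  Combine with x ≡ 7 (mod 8): gcd(126, 8) = 2; 7 - 9 = -2, which IS divisible by 2, so compatible.
    Write x = 9 + 126·t and substitute into x ≡ 7 (mod 8): 126·t ≡ 7 − 9 = -2 (mod 8).
    Divide the congruence (and modulus) by g = 2: 63·t ≡ -1 (mod 4).
    Reduce coefficients mod 4: 3·t ≡ 3 (mod 4).
    The inverse of 3 mod 4 is 3 (since 3·3 = 9 = 2·4 + 1), so t ≡ 3·3 = 9 ≡ 1 (mod 4).
    Then x = 9 + 126·1 = 135, valid modulo lcm(126, 8) = 504: x ≡ 135 (mod 504).
Verify: 135 mod 18 = 9, 135 mod 14 = 9, 135 mod 8 = 7.

x ≡ 135 (mod 504).


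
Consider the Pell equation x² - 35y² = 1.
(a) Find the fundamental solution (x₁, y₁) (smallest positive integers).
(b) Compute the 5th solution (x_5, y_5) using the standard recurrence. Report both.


Step 1: Find the fundamental solution (x₁, y₁) of x² - 35y² = 1.
  Expand √35 as a continued fraction. a₀ = ⌊√35⌋ = 5; iterate m_{k+1} = d_k·a_k − m_k, d_{k+1} = (35 − m_{k+1}²)/d_k, a_{k+1} = ⌊(a₀ + m_{k+1})/d_{k+1}⌋ (starting m₀ = 0, d₀ = 1), with convergents p_k = a_k·p_{k-1} + p_{k-2}, q_k = a_k·q_{k-1} + q_{k-2} (p₋₁ = 1, q₋₁ = 0):
  k = 0: a₀ = 5; p₀/q₀ = 5/1; p₀² − 35·q₀² = 25 − 35 = -10.
  k = 1: m = 5, d = 10, a = ⌊(5 + 5)/10⌋ = 1; p/q = (1·5 + 1)/(1·1 + 0) = 6/1; p² − 35·q² = 36 − 35 = 1.
  The first convergent with p² − 35·q² = 1 gives the fundamental solution (x₁, y₁) = (6, 1).
Step 2: Apply the recurrence (x_{n+1}, y_{n+1}) = (x₁x_n + 35y₁y_n, x₁y_n + y₁x_n) repeatedly.
  From (x_1, y_1) = (6, 1): x_2 = 6·6 + 35·1·1 = 71; y_2 = 6·1 + 1·6 = 12.
  From (x_2, y_2) = (71, 12): x_3 = 6·71 + 35·1·12 = 846; y_3 = 6·12 + 1·71 = 143.
  From (x_3, y_3) = (846, 143): x_4 = 6·846 + 35·1·143 = 10081; y_4 = 6·143 + 1·846 = 1704.
  From (x_4, y_4) = (10081, 1704): x_5 = 6·10081 + 35·1·1704 = 120126; y_5 = 6·1704 + 1·10081 = 20305.
Step 3: Verify x_5² - 35·y_5² = 14430255876 - 14430255875 = 1 (should be 1). ✓

(x_1, y_1) = (6, 1); (x_5, y_5) = (120126, 20305).


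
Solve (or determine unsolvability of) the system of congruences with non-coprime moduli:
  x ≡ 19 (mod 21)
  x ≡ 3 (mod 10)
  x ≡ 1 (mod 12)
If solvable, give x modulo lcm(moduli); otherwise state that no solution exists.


Moduli 21, 10, 12 are not pairwise coprime, so CRT works modulo lcm(m_i) when all pairwise compatibility conditions hold.
Pairwise compatibility: gcd(m_i, m_j) must divide a_i - a_j for every pair.
Merge one congruence at a time:
  Start: x ≡ 19 (mod 21).
  Combine with x ≡ 3 (mod 10): gcd(21, 10) = 1; 3 - 19 = -16, which IS divisible by 1, so compatible.
    Write x = 19 + 21·t and substitute into x ≡ 3 (mod 10): 21·t ≡ 3 − 19 = -16 (mod 10).
    Reduce coefficients mod 10: 1·t ≡ 4 (mod 10).
    So t ≡ 4 (mod 10).
    Then x = 19 + 21·4 = 103, valid modulo lcm(21, 10) = 210: x ≡ 103 (mod 210).
  Combine with x ≡ 1 (mod 12): gcd(210, 12) = 6; 1 - 103 = -102, which IS divisible by 6, so compatible.
    Write x = 103 + 210·t and substitute into x ≡ 1 (mod 12): 210·t ≡ 1 − 103 = -102 (mod 12).
    Divide the congruence (and modulus) by g = 6: 35·t ≡ -17 (mod 2).
    Reduce coefficients mod 2: 1·t ≡ 1 (mod 2).
    So t ≡ 1 (mod 2).
    Then x = 103 + 210·1 = 313, valid modulo lcm(210, 12) = 420: x ≡ 313 (mod 420).
Verify: 313 mod 21 = 19, 313 mod 10 = 3, 313 mod 12 = 1.

x ≡ 313 (mod 420).


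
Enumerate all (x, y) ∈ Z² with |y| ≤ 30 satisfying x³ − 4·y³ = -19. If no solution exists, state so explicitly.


The equation is x³ - 4y³ = -19. For fixed y, x³ = 4·y³ − 19, so a solution requires the RHS to be a perfect cube.
Strategy: iterate y from -30 to 30, compute RHS = 4·y³ − 19, and check whether it is a (positive or negative) perfect cube.
Check small values of y:
  y = 0: RHS = -19 is not a perfect cube.
  y = 1: RHS = -15 is not a perfect cube.
  y = -1: RHS = -23 is not a perfect cube.
  y = 2: RHS = 13 is not a perfect cube.
  y = -2: RHS = -51 is not a perfect cube.
  y = 3: RHS = 89 is not a perfect cube.
  y = -3: RHS = -127 is not a perfect cube.
Continuing the search up to |y| = 30 finds no solutions either.
No (x, y) in the scanned range satisfies the equation.

No integer solutions with |y| ≤ 30.


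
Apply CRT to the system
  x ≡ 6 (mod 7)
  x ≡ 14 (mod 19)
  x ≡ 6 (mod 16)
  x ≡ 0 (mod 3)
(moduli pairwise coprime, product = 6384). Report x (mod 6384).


Product of moduli M = 7 · 19 · 16 · 3 = 6384.
Merge one congruence at a time:
  Start: x ≡ 6 (mod 7).
  Combine with x ≡ 14 (mod 19); new modulus lcm = 133.
    Write x = 6 + 7·t and substitute into x ≡ 14 (mod 19): 7·t ≡ 14 − 6 = 8 (mod 19).
    The inverse of 7 mod 19 is 11 (since 7·11 = 77 = 4·19 + 1), so t ≡ 11·8 = 88 ≡ 12 (mod 19).
    Then x = 6 + 7·12 = 90, valid modulo lcm(7, 19) = 133: x ≡ 90 (mod 133).
  Combine with x ≡ 6 (mod 16); new modulus lcm = 2128.
    Write x = 90 + 133·t and substitute into x ≡ 6 (mod 16): 133·t ≡ 6 − 90 = -84 (mod 16).
    Reduce coefficients mod 16: 5·t ≡ 12 (mod 16).
    The inverse of 5 mod 16 is 13 (since 5·13 = 65 = 4·16 + 1), so t ≡ 13·12 = 156 ≡ 12 (mod 16).
    Then x = 90 + 133·12 = 1686, valid modulo lcm(133, 16) = 2128: x ≡ 1686 (mod 2128).
  Combine with x ≡ 0 (mod 3); new modulus lcm = 6384.
    Write x = 1686 + 2128·t and substitute into x ≡ 0 (mod 3): 2128·t ≡ 0 − 1686 = -1686 (mod 3).
    Reduce coefficients mod 3: 1·t ≡ 0 (mod 3).
    So t ≡ 0 (mod 3).
    Then x = 1686 + 2128·0 = 1686, valid modulo lcm(2128, 3) = 6384: x ≡ 1686 (mod 6384).
Verify against each original: 1686 mod 7 = 6, 1686 mod 19 = 14, 1686 mod 16 = 6, 1686 mod 3 = 0.

x ≡ 1686 (mod 6384).


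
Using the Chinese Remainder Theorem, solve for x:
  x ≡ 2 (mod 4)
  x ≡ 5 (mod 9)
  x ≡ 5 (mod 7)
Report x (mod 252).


Moduli 4, 9, 7 are pairwise coprime; by CRT there is a unique solution modulo M = 4 · 9 · 7 = 252.
Solve pairwise, accumulating the modulus:
  Start with x ≡ 2 (mod 4).
  Combine with x ≡ 5 (mod 9): since gcd(4, 9) = 1, we get a unique residue mod 36.
    Write x = 2 + 4·t and substitute into x ≡ 5 (mod 9): 4·t ≡ 5 − 2 = 3 (mod 9).
    The inverse of 4 mod 9 is 7 (since 4·7 = 28 = 3·9 + 1), so t ≡ 7·3 = 21 ≡ 3 (mod 9).
    Then x = 2 + 4·3 = 14, valid modulo lcm(4, 9) = 36: x ≡ 14 (mod 36).
  Combine with x ≡ 5 (mod 7): since gcd(36, 7) = 1, we get a unique residue mod 252.
    Write x = 14 + 36·t and substitute into x ≡ 5 (mod 7): 36·t ≡ 5 − 14 = -9 (mod 7).
    Reduce coefficients mod 7: 1·t ≡ 5 (mod 7).
    So t ≡ 5 (mod 7).
    Then x = 14 + 36·5 = 194, valid modulo lcm(36, 7) = 252: x ≡ 194 (mod 252).
Verify: 194 mod 4 = 2 ✓, 194 mod 9 = 5 ✓, 194 mod 7 = 5 ✓.

x ≡ 194 (mod 252).


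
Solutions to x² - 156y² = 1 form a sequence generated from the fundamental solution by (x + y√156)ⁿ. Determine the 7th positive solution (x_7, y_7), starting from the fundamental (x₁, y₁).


Step 1: Find the fundamental solution (x₁, y₁) of x² - 156y² = 1.
  Expand √156 as a continued fraction. a₀ = ⌊√156⌋ = 12; iterate m_{k+1} = d_k·a_k − m_k, d_{k+1} = (156 − m_{k+1}²)/d_k, a_{k+1} = ⌊(a₀ + m_{k+1})/d_{k+1}⌋ (starting m₀ = 0, d₀ = 1), with convergents p_k = a_k·p_{k-1} + p_{k-2}, q_k = a_k·q_{k-1} + q_{k-2} (p₋₁ = 1, q₋₁ = 0):
  k = 0: a₀ = 12; p₀/q₀ = 12/1; p₀² − 156·q₀² = 144 − 156 = -12.
  k = 1: m = 12, d = 12, a = ⌊(12 + 12)/12⌋ = 2; p/q = (2·12 + 1)/(2·1 + 0) = 25/2; p² − 156·q² = 625 − 624 = 1.
  The first convergent with p² − 156·q² = 1 gives the fundamental solution (x₁, y₁) = (25, 2).
Step 2: Apply the recurrence (x_{n+1}, y_{n+1}) = (x₁x_n + 156y₁y_n, x₁y_n + y₁x_n) repeatedly.
  From (x_1, y_1) = (25, 2): x_2 = 25·25 + 156·2·2 = 1249; y_2 = 25·2 + 2·25 = 100.
  From (x_2, y_2) = (1249, 100): x_3 = 25·1249 + 156·2·100 = 62425; y_3 = 25·100 + 2·1249 = 4998.
  From (x_3, y_3) = (62425, 4998): x_4 = 25·62425 + 156·2·4998 = 3120001; y_4 = 25·4998 + 2·62425 = 249800.
  From (x_4, y_4) = (3120001, 249800): x_5 = 25·3120001 + 156·2·249800 = 155937625; y_5 = 25·249800 + 2·3120001 = 12485002.
  From (x_5, y_5) = (155937625, 12485002): x_6 = 25·155937625 + 156·2·12485002 = 7793761249; y_6 = 25·12485002 + 2·155937625 = 624000300.
  From (x_6, y_6) = (7793761249, 624000300): x_7 = 25·7793761249 + 156·2·624000300 = 389532124825; y_7 = 25·624000300 + 2·7793761249 = 31187529998.
Step 3: Verify x_7² - 156·y_7² = 151735276270679381280625 - 151735276270679381280624 = 1 (should be 1). ✓

(x_1, y_1) = (25, 2); (x_7, y_7) = (389532124825, 31187529998).


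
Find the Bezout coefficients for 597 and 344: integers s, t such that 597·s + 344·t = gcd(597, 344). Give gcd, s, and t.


Euclidean algorithm on (597, 344) — divide until remainder is 0:
  597 = 1 · 344 + 253
  344 = 1 · 253 + 91
  253 = 2 · 91 + 71
  91 = 1 · 71 + 20
  71 = 3 · 20 + 11
  20 = 1 · 11 + 9
  11 = 1 · 9 + 2
  9 = 4 · 2 + 1
  2 = 2 · 1 + 0
gcd(597, 344) = 1.
Track Bezout coefficients alongside the remainders: start with r₀ = 597 = a·1 + b·0 (s = 1, t = 0) and r₁ = 344 = a·0 + b·1 (s = 0, t = 1); each new remainder r_{k+1} = r_{k-1} − q_k·r_k inherits s_{k+1} = s_{k-1} − q_k·s_k, t_{k+1} = t_{k-1} − q_k·t_k, so r_k = a·s_k + b·t_k at every step:
  q = 1: r = 253, s = 1 − 1·0 = 1, t = 0 − 1·1 = -1  (check: 597·1 + 344·(-1) = 253)
  q = 1: r = 91, s = 0 − 1·1 = -1, t = 1 − 1·(-1) = 2  (check: 597·(-1) + 344·2 = 91)
  q = 2: r = 71, s = 1 − 2·(-1) = 3, t = -1 − 2·2 = -5  (check: 597·3 + 344·(-5) = 71)
  q = 1: r = 20, s = -1 − 1·3 = -4, t = 2 − 1·(-5) = 7  (check: 597·(-4) + 344·7 = 20)
  q = 3: r = 11, s = 3 − 3·(-4) = 15, t = -5 − 3·7 = -26  (check: 597·15 + 344·(-26) = 11)
  q = 1: r = 9, s = -4 − 1·15 = -19, t = 7 − 1·(-26) = 33  (check: 597·(-19) + 344·33 = 9)
  q = 1: r = 2, s = 15 − 1·(-19) = 34, t = -26 − 1·33 = -59  (check: 597·34 + 344·(-59) = 2)
  q = 4: r = 1, s = -19 − 4·34 = -155, t = 33 − 4·(-59) = 269  (check: 597·(-155) + 344·269 = 1)
The row with r = 1 (the gcd) gives the Bezout coefficients s = -155, t = 269.
Result: 597 · (-155) + 344 · (269) = 1.

gcd(597, 344) = 1; s = -155, t = 269 (check: 597·(-155) + 344·269 = 1).


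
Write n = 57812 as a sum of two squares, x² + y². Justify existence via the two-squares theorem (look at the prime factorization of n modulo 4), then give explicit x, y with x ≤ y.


Step 1: Factor n = 57812 = 2^2 · 97 · 149.
Step 2: Check the mod-4 condition on each prime factor: 2 = 2 (special); 97 ≡ 1 (mod 4), exponent 1; 149 ≡ 1 (mod 4), exponent 1.
All primes ≡ 3 (mod 4) appear to even exponent (or don't appear), so by the two-squares theorem n IS expressible as a sum of two squares.
Step 3: Build a representation. Group n = k² · m with k = 2 and m = 97 · 149 = 14453 (a product of primes ≡ 1 (mod 4)); a representation of m scales to one of n via (k·x)² + (k·y)² = k²(x² + y²). Each prime p ≡ 1 (mod 4) is itself a sum of two squares; find a² by testing p − a² for a perfect square:
  97: 97 − 1² = 96, 97 − 2² = 93, 97 − 3² = 88, 97 − 4² = 81 = 9² ⇒ 97 = 4² + 9².
  149: 149 − 1² = 148, 149 − 2² = 145, 149 − 3² = 140, 149 − 4² = 133, 149 − 5² = 124, 149 − 6² = 113, 149 − 7² = 100 = 10² ⇒ 149 = 7² + 10².
  Combine using the Brahmagupta–Fibonacci identity (a² + b²)(c² + d²) = (ac − bd)² + (ad + bc)² = (ac + bd)² + (ad − bc)²:
  97 · 149 = 14453: from (4² + 9²)(7² + 10²), take (4·7 − 9·10, 4·10 + 9·7) = (28 − 90, 40 + 63) = (-62, 103); dropping signs (only squares matter) gives (62, 103); check 62² + 103² = 3844 + 10609 = 14453 ✓.
  Scale by k = 2: (2·62, 2·103) = (124, 206).
Step 4: Order so x ≤ y and verify: 124² + 206² = 15376 + 42436 = 57812 = n. ✓

n = 57812 = 124² + 206² (one valid representation with x ≤ y).


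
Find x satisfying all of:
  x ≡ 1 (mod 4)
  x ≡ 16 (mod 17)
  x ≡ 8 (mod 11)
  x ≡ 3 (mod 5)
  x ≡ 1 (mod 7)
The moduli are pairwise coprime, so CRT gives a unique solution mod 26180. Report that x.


Product of moduli M = 4 · 17 · 11 · 5 · 7 = 26180.
Merge one congruence at a time:
  Start: x ≡ 1 (mod 4).
  Combine with x ≡ 16 (mod 17); new modulus lcm = 68.
    Write x = 1 + 4·t and substitute into x ≡ 16 (mod 17): 4·t ≡ 16 − 1 = 15 (mod 17).
    The inverse of 4 mod 17 is 13 (since 4·13 = 52 = 3·17 + 1), so t ≡ 13·15 = 195 ≡ 8 (mod 17).
    Then x = 1 + 4·8 = 33, valid modulo lcm(4, 17) = 68: x ≡ 33 (mod 68).
  Combine with x ≡ 8 (mod 11); new modulus lcm = 748.
    Write x = 33 + 68·t and substitute into x ≡ 8 (mod 11): 68·t ≡ 8 − 33 = -25 (mod 11).
    Reduce coefficients mod 11: 2·t ≡ 8 (mod 11).
    The inverse of 2 mod 11 is 6 (since 2·6 = 12 = 1·11 + 1), so t ≡ 6·8 = 48 ≡ 4 (mod 11).
    Then x = 33 + 68·4 = 305, valid modulo lcm(68, 11) = 748: x ≡ 305 (mod 748).
  Combine with x ≡ 3 (mod 5); new modulus lcm = 3740.
    Write x = 305 + 748·t and substitute into x ≡ 3 (mod 5): 748·t ≡ 3 − 305 = -302 (mod 5).
    Reduce coefficients mod 5: 3·t ≡ 3 (mod 5).
    The inverse of 3 mod 5 is 2 (since 3·2 = 6 = 1·5 + 1), so t ≡ 2·3 = 6 ≡ 1 (mod 5).
    Then x = 305 + 748·1 = 1053, valid modulo lcm(748, 5) = 3740: x ≡ 1053 (mod 3740).
  Combine with x ≡ 1 (mod 7); new modulus lcm = 26180.
    Write x = 1053 + 3740·t and substitute into x ≡ 1 (mod 7): 3740·t ≡ 1 − 1053 = -1052 (mod 7).
    Reduce coefficients mod 7: 2·t ≡ 5 (mod 7).
    The inverse of 2 mod 7 is 4 (since 2·4 = 8 = 1·7 + 1), so t ≡ 4·5 = 20 ≡ 6 (mod 7).
    Then x = 1053 + 3740·6 = 23493, valid modulo lcm(3740, 7) = 26180: x ≡ 23493 (mod 26180).
Verify against each original: 23493 mod 4 = 1, 23493 mod 17 = 16, 23493 mod 11 = 8, 23493 mod 5 = 3, 23493 mod 7 = 1.

x ≡ 23493 (mod 26180).


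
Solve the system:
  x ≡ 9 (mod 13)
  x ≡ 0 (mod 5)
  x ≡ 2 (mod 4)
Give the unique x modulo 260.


Moduli 13, 5, 4 are pairwise coprime; by CRT there is a unique solution modulo M = 13 · 5 · 4 = 260.
Solve pairwise, accumulating the modulus:
  Start with x ≡ 9 (mod 13).
  Combine with x ≡ 0 (mod 5): since gcd(13, 5) = 1, we get a unique residue mod 65.
    Write x = 9 + 13·t and substitute into x ≡ 0 (mod 5): 13·t ≡ 0 − 9 = -9 (mod 5).
    Reduce coefficients mod 5: 3·t ≡ 1 (mod 5).
    The inverse of 3 mod 5 is 2 (since 3·2 = 6 = 1·5 + 1), so t ≡ 2·1 = 2 ≡ 2 (mod 5).
    Then x = 9 + 13·2 = 35, valid modulo lcm(13, 5) = 65: x ≡ 35 (mod 65).
  Combine with x ≡ 2 (mod 4): since gcd(65, 4) = 1, we get a unique residue mod 260.
    Write x = 35 + 65·t and substitute into x ≡ 2 (mod 4): 65·t ≡ 2 − 35 = -33 (mod 4).
    Reduce coefficients mod 4: 1·t ≡ 3 (mod 4).
    So t ≡ 3 (mod 4).
    Then x = 35 + 65·3 = 230, valid modulo lcm(65, 4) = 260: x ≡ 230 (mod 260).
Verify: 230 mod 13 = 9 ✓, 230 mod 5 = 0 ✓, 230 mod 4 = 2 ✓.

x ≡ 230 (mod 260).


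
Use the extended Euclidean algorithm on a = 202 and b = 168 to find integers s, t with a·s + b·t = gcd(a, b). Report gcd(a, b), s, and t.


Euclidean algorithm on (202, 168) — divide until remainder is 0:
  202 = 1 · 168 + 34
  168 = 4 · 34 + 32
  34 = 1 · 32 + 2
  32 = 16 · 2 + 0
gcd(202, 168) = 2.
Track Bezout coefficients alongside the remainders: start with r₀ = 202 = a·1 + b·0 (s = 1, t = 0) and r₁ = 168 = a·0 + b·1 (s = 0, t = 1); each new remainder r_{k+1} = r_{k-1} − q_k·r_k inherits s_{k+1} = s_{k-1} − q_k·s_k, t_{k+1} = t_{k-1} − q_k·t_k, so r_k = a·s_k + b·t_k at every step:
  q = 1: r = 34, s = 1 − 1·0 = 1, t = 0 − 1·1 = -1  (check: 202·1 + 168·(-1) = 34)
  q = 4: r = 32, s = 0 − 4·1 = -4, t = 1 − 4·(-1) = 5  (check: 202·(-4) + 168·5 = 32)
  q = 1: r = 2, s = 1 − 1·(-4) = 5, t = -1 − 1·5 = -6  (check: 202·5 + 168·(-6) = 2)
The row with r = 2 (the gcd) gives the Bezout coefficients s = 5, t = -6.
Result: 202 · (5) + 168 · (-6) = 2.

gcd(202, 168) = 2; s = 5, t = -6 (check: 202·5 + 168·(-6) = 2).


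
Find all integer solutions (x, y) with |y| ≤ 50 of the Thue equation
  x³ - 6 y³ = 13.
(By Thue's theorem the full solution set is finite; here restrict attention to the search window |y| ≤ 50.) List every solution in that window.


The equation is x³ - 6y³ = 13. For fixed y, x³ = 6·y³ + 13, so a solution requires the RHS to be a perfect cube.
Strategy: iterate y from -50 to 50, compute RHS = 6·y³ + 13, and check whether it is a (positive or negative) perfect cube.
Check small values of y:
  y = 0: RHS = 13 is not a perfect cube.
  y = 1: RHS = 19 is not a perfect cube.
  y = -1: RHS = 7 is not a perfect cube.
  y = 2: RHS = 61 is not a perfect cube.
  y = -2: RHS = -35 is not a perfect cube.
  y = 3: RHS = 175 is not a perfect cube.
  y = -3: RHS = -149 is not a perfect cube.
Continuing the search up to |y| = 50 finds no solutions either.
No (x, y) in the scanned range satisfies the equation.

No integer solutions with |y| ≤ 50.


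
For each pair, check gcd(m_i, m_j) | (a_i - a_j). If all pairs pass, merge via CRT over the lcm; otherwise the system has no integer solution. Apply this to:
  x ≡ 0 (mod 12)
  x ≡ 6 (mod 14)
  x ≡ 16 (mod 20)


Moduli 12, 14, 20 are not pairwise coprime, so CRT works modulo lcm(m_i) when all pairwise compatibility conditions hold.
Pairwise compatibility: gcd(m_i, m_j) must divide a_i - a_j for every pair.
Merge one congruence at a time:
  Start: x ≡ 0 (mod 12).
  Combine with x ≡ 6 (mod 14): gcd(12, 14) = 2; 6 - 0 = 6, which IS divisible by 2, so compatible.
    Write x = 0 + 12·t and substitute into x ≡ 6 (mod 14): 12·t ≡ 6 − 0 = 6 (mod 14).
    Divide the congruence (and modulus) by g = 2: 6·t ≡ 3 (mod 7).
    The inverse of 6 mod 7 is 6 (since 6·6 = 36 = 5·7 + 1), so t ≡ 6·3 = 18 ≡ 4 (mod 7).
    Then x = 0 + 12·4 = 48, valid modulo lcm(12, 14) = 84: x ≡ 48 (mod 84).
  Combine with x ≡ 16 (mod 20): gcd(84, 20) = 4; 16 - 48 = -32, which IS divisible by 4, so compatible.
    Write x = 48 + 84·t and substitute into x ≡ 16 (mod 20): 84·t ≡ 16 − 48 = -32 (mod 20).
    Divide the congruence (and modulus) by g = 4: 21·t ≡ -8 (mod 5).
    Reduce coefficients mod 5: 1·t ≡ 2 (mod 5).
    So t ≡ 2 (mod 5).
    Then x = 48 + 84·2 = 216, valid modulo lcm(84, 20) = 420: x ≡ 216 (mod 420).
Verify: 216 mod 12 = 0, 216 mod 14 = 6, 216 mod 20 = 16.

x ≡ 216 (mod 420).


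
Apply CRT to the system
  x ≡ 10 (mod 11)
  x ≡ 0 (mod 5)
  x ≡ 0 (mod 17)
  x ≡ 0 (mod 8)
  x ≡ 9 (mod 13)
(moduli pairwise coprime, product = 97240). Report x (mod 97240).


Product of moduli M = 11 · 5 · 17 · 8 · 13 = 97240.
Merge one congruence at a time:
  Start: x ≡ 10 (mod 11).
  Combine with x ≡ 0 (mod 5); new modulus lcm = 55.
    Write x = 10 + 11·t and substitute into x ≡ 0 (mod 5): 11·t ≡ 0 − 10 = -10 (mod 5).
    Reduce coefficients mod 5: 1·t ≡ 0 (mod 5).
    So t ≡ 0 (mod 5).
    Then x = 10 + 11·0 = 10, valid modulo lcm(11, 5) = 55: x ≡ 10 (mod 55).
  Combine with x ≡ 0 (mod 17); new modulus lcm = 935.
    Write x = 10 + 55·t and substitute into x ≡ 0 (mod 17): 55·t ≡ 0 − 10 = -10 (mod 17).
    Reduce coefficients mod 17: 4·t ≡ 7 (mod 17).
    The inverse of 4 mod 17 is 13 (since 4·13 = 52 = 3·17 + 1), so t ≡ 13·7 = 91 ≡ 6 (mod 17).
    Then x = 10 + 55·6 = 340, valid modulo lcm(55, 17) = 935: x ≡ 340 (mod 935).
  Combine with x ≡ 0 (mod 8); new modulus lcm = 7480.
    Write x = 340 + 935·t and substitute into x ≡ 0 (mod 8): 935·t ≡ 0 − 340 = -340 (mod 8).
    Reduce coefficients mod 8: 7·t ≡ 4 (mod 8).
    The inverse of 7 mod 8 is 7 (since 7·7 = 49 = 6·8 + 1), so t ≡ 7·4 = 28 ≡ 4 (mod 8).
    Then x = 340 + 935·4 = 4080, valid modulo lcm(935, 8) = 7480: x ≡ 4080 (mod 7480).
  Combine with x ≡ 9 (mod 13); new modulus lcm = 97240.
    Write x = 4080 + 7480·t and substitute into x ≡ 9 (mod 13): 7480·t ≡ 9 − 4080 = -4071 (mod 13).
    Reduce coefficients mod 13: 5·t ≡ 11 (mod 13).
    The inverse of 5 mod 13 is 8 (since 5·8 = 40 = 3·13 + 1), so t ≡ 8·11 = 88 ≡ 10 (mod 13).
    Then x = 4080 + 7480·10 = 78880, valid modulo lcm(7480, 13) = 97240: x ≡ 78880 (mod 97240).
Verify against each original: 78880 mod 11 = 10, 78880 mod 5 = 0, 78880 mod 17 = 0, 78880 mod 8 = 0, 78880 mod 13 = 9.

x ≡ 78880 (mod 97240).


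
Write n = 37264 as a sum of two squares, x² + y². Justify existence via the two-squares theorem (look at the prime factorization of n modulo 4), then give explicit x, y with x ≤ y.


Step 1: Factor n = 37264 = 2^4 · 17 · 137.
Step 2: Check the mod-4 condition on each prime factor: 2 = 2 (special); 17 ≡ 1 (mod 4), exponent 1; 137 ≡ 1 (mod 4), exponent 1.
All primes ≡ 3 (mod 4) appear to even exponent (or don't appear), so by the two-squares theorem n IS expressible as a sum of two squares.
Step 3: Build a representation. Group n = k² · m with k = 4 and m = 17 · 137 = 2329 (a product of primes ≡ 1 (mod 4)); a representation of m scales to one of n via (k·x)² + (k·y)² = k²(x² + y²). Each prime p ≡ 1 (mod 4) is itself a sum of two squares; find a² by testing p − a² for a perfect square:
  17: 17 − 1² = 16 = 4² ⇒ 17 = 1² + 4².
  137: 137 − 1² = 136, 137 − 2² = 133, 137 − 3² = 128, 137 − 4² = 121 = 11² ⇒ 137 = 4² + 11².
  Combine using the Brahmagupta–Fibonacci identity (a² + b²)(c² + d²) = (ac − bd)² + (ad + bc)² = (ac + bd)² + (ad − bc)²:
  17 · 137 = 2329: from (1² + 4²)(4² + 11²), take (1·4 − 4·11, 1·11 + 4·4) = (4 − 44, 11 + 16) = (-40, 27); dropping signs (only squares matter) gives (40, 27); check 40² + 27² = 1600 + 729 = 2329 ✓.
  Scale by k = 4: (4·40, 4·27) = (160, 108).
Step 4: Order so x ≤ y and verify: 108² + 160² = 11664 + 25600 = 37264 = n. ✓

n = 37264 = 108² + 160² (one valid representation with x ≤ y).


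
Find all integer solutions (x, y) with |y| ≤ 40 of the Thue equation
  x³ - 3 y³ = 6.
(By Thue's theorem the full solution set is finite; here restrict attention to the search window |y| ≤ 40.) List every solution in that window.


The equation is x³ - 3y³ = 6. For fixed y, x³ = 3·y³ + 6, so a solution requires the RHS to be a perfect cube.
Strategy: iterate y from -40 to 40, compute RHS = 3·y³ + 6, and check whether it is a (positive or negative) perfect cube.
Check small values of y:
  y = 0: RHS = 6 is not a perfect cube.
  y = 1: RHS = 9 is not a perfect cube.
  y = -1: RHS = 3 is not a perfect cube.
  y = 2: RHS = 30 is not a perfect cube.
  y = -2: RHS = -18 is not a perfect cube.
  y = 3: RHS = 87 is not a perfect cube.
  y = -3: RHS = -75 is not a perfect cube.
Continuing the search up to |y| = 40 finds no solutions either.
No (x, y) in the scanned range satisfies the equation.

No integer solutions with |y| ≤ 40.


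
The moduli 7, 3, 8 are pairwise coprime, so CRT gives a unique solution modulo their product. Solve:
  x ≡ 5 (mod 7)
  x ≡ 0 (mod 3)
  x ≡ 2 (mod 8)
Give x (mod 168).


Moduli 7, 3, 8 are pairwise coprime; by CRT there is a unique solution modulo M = 7 · 3 · 8 = 168.
Solve pairwise, accumulating the modulus:
  Start with x ≡ 5 (mod 7).
  Combine with x ≡ 0 (mod 3): since gcd(7, 3) = 1, we get a unique residue mod 21.
    Write x = 5 + 7·t and substitute into x ≡ 0 (mod 3): 7·t ≡ 0 − 5 = -5 (mod 3).
    Reduce coefficients mod 3: 1·t ≡ 1 (mod 3).
    So t ≡ 1 (mod 3).
    Then x = 5 + 7·1 = 12, valid modulo lcm(7, 3) = 21: x ≡ 12 (mod 21).
  Combine with x ≡ 2 (mod 8): since gcd(21, 8) = 1, we get a unique residue mod 168.
    Write x = 12 + 21·t and substitute into x ≡ 2 (mod 8): 21·t ≡ 2 − 12 = -10 (mod 8).
    Reduce coefficients mod 8: 5·t ≡ 6 (mod 8).
    The inverse of 5 mod 8 is 5 (since 5·5 = 25 = 3·8 + 1), so t ≡ 5·6 = 30 ≡ 6 (mod 8).
    Then x = 12 + 21·6 = 138, valid modulo lcm(21, 8) = 168: x ≡ 138 (mod 168).
Verify: 138 mod 7 = 5 ✓, 138 mod 3 = 0 ✓, 138 mod 8 = 2 ✓.

x ≡ 138 (mod 168).


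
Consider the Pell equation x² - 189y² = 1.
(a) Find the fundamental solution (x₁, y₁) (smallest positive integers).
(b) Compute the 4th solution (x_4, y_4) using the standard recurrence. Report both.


Step 1: Find the fundamental solution (x₁, y₁) of x² - 189y² = 1.
  Expand √189 as a continued fraction. a₀ = ⌊√189⌋ = 13; iterate m_{k+1} = d_k·a_k − m_k, d_{k+1} = (189 − m_{k+1}²)/d_k, a_{k+1} = ⌊(a₀ + m_{k+1})/d_{k+1}⌋ (starting m₀ = 0, d₀ = 1), with convergents p_k = a_k·p_{k-1} + p_{k-2}, q_k = a_k·q_{k-1} + q_{k-2} (p₋₁ = 1, q₋₁ = 0):
  k = 0: a₀ = 13; p₀/q₀ = 13/1; p₀² − 189·q₀² = 169 − 189 = -20.
  k = 1: m = 13, d = 20, a = ⌊(13 + 13)/20⌋ = 1; p/q = (1·13 + 1)/(1·1 + 0) = 14/1; p² − 189·q² = 196 − 189 = 7.
  k = 2: m = 7, d = 7, a = ⌊(13 + 7)/7⌋ = 2; p/q = (2·14 + 13)/(2·1 + 1) = 41/3; p² − 189·q² = 1681 − 1701 = -20.
  k = 3: m = 7, d = 20, a = ⌊(13 + 7)/20⌋ = 1; p/q = (1·41 + 14)/(1·3 + 1) = 55/4; p² − 189·q² = 3025 − 3024 = 1.
  The first convergent with p² − 189·q² = 1 gives the fundamental solution (x₁, y₁) = (55, 4).
Step 2: Apply the recurrence (x_{n+1}, y_{n+1}) = (x₁x_n + 189y₁y_n, x₁y_n + y₁x_n) repeatedly.
  From (x_1, y_1) = (55, 4): x_2 = 55·55 + 189·4·4 = 6049; y_2 = 55·4 + 4·55 = 440.
  From (x_2, y_2) = (6049, 440): x_3 = 55·6049 + 189·4·440 = 665335; y_3 = 55·440 + 4·6049 = 48396.
  From (x_3, y_3) = (665335, 48396): x_4 = 55·665335 + 189·4·48396 = 73180801; y_4 = 55·48396 + 4·665335 = 5323120.
Step 3: Verify x_4² - 189·y_4² = 5355429635001601 - 5355429635001600 = 1 (should be 1). ✓

(x_1, y_1) = (55, 4); (x_4, y_4) = (73180801, 5323120).


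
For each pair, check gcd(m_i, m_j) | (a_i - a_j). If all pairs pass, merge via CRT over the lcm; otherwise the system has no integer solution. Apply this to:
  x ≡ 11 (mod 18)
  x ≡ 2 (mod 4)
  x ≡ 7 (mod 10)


Moduli 18, 4, 10 are not pairwise coprime, so CRT works modulo lcm(m_i) when all pairwise compatibility conditions hold.
Pairwise compatibility: gcd(m_i, m_j) must divide a_i - a_j for every pair.
Merge one congruence at a time:
  Start: x ≡ 11 (mod 18).
  Combine with x ≡ 2 (mod 4): gcd(18, 4) = 2, and 2 - 11 = -9 is NOT divisible by 2.
    ⇒ system is inconsistent (no integer solution).

No solution (the system is inconsistent).


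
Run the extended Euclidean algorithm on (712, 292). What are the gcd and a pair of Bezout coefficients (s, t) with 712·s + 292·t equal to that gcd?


Euclidean algorithm on (712, 292) — divide until remainder is 0:
  712 = 2 · 292 + 128
  292 = 2 · 128 + 36
  128 = 3 · 36 + 20
  36 = 1 · 20 + 16
  20 = 1 · 16 + 4
  16 = 4 · 4 + 0
gcd(712, 292) = 4.
Track Bezout coefficients alongside the remainders: start with r₀ = 712 = a·1 + b·0 (s = 1, t = 0) and r₁ = 292 = a·0 + b·1 (s = 0, t = 1); each new remainder r_{k+1} = r_{k-1} − q_k·r_k inherits s_{k+1} = s_{k-1} − q_k·s_k, t_{k+1} = t_{k-1} − q_k·t_k, so r_k = a·s_k + b·t_k at every step:
  q = 2: r = 128, s = 1 − 2·0 = 1, t = 0 − 2·1 = -2  (check: 712·1 + 292·(-2) = 128)
  q = 2: r = 36, s = 0 − 2·1 = -2, t = 1 − 2·(-2) = 5  (check: 712·(-2) + 292·5 = 36)
  q = 3: r = 20, s = 1 − 3·(-2) = 7, t = -2 − 3·5 = -17  (check: 712·7 + 292·(-17) = 20)
  q = 1: r = 16, s = -2 − 1·7 = -9, t = 5 − 1·(-17) = 22  (check: 712·(-9) + 292·22 = 16)
  q = 1: r = 4, s = 7 − 1·(-9) = 16, t = -17 − 1·22 = -39  (check: 712·16 + 292·(-39) = 4)
The row with r = 4 (the gcd) gives the Bezout coefficients s = 16, t = -39.
Result: 712 · (16) + 292 · (-39) = 4.

gcd(712, 292) = 4; s = 16, t = -39 (check: 712·16 + 292·(-39) = 4).


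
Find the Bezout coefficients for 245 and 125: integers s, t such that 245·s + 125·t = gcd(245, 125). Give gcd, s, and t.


Euclidean algorithm on (245, 125) — divide until remainder is 0:
  245 = 1 · 125 + 120
  125 = 1 · 120 + 5
  120 = 24 · 5 + 0
gcd(245, 125) = 5.
Track Bezout coefficients alongside the remainders: start with r₀ = 245 = a·1 + b·0 (s = 1, t = 0) and r₁ = 125 = a·0 + b·1 (s = 0, t = 1); each new remainder r_{k+1} = r_{k-1} − q_k·r_k inherits s_{k+1} = s_{k-1} − q_k·s_k, t_{k+1} = t_{k-1} − q_k·t_k, so r_k = a·s_k + b·t_k at every step:
  q = 1: r = 120, s = 1 − 1·0 = 1, t = 0 − 1·1 = -1  (check: 245·1 + 125·(-1) = 120)
  q = 1: r = 5, s = 0 − 1·1 = -1, t = 1 − 1·(-1) = 2  (check: 245·(-1) + 125·2 = 5)
The row with r = 5 (the gcd) gives the Bezout coefficients s = -1, t = 2.
Result: 245 · (-1) + 125 · (2) = 5.

gcd(245, 125) = 5; s = -1, t = 2 (check: 245·(-1) + 125·2 = 5).


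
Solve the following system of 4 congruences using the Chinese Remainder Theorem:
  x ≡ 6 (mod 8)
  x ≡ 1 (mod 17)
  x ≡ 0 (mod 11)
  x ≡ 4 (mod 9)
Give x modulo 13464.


Product of moduli M = 8 · 17 · 11 · 9 = 13464.
Merge one congruence at a time:
  Start: x ≡ 6 (mod 8).
  Combine with x ≡ 1 (mod 17); new modulus lcm = 136.
    Write x = 6 + 8·t and substitute into x ≡ 1 (mod 17): 8·t ≡ 1 − 6 = -5 (mod 17).
    Reduce coefficients mod 17: 8·t ≡ 12 (mod 17).
    The inverse of 8 mod 17 is 15 (since 8·15 = 120 = 7·17 + 1), so t ≡ 15·12 = 180 ≡ 10 (mod 17).
    Then x = 6 + 8·10 = 86, valid modulo lcm(8, 17) = 136: x ≡ 86 (mod 136).
  Combine with x ≡ 0 (mod 11); new modulus lcm = 1496.
    Write x = 86 + 136·t and substitute into x ≡ 0 (mod 11): 136·t ≡ 0 − 86 = -86 (mod 11).
    Reduce coefficients mod 11: 4·t ≡ 2 (mod 11).
    The inverse of 4 mod 11 is 3 (since 4·3 = 12 = 1·11 + 1), so t ≡ 3·2 = 6 ≡ 6 (mod 11).
    Then x = 86 + 136·6 = 902, valid modulo lcm(136, 11) = 1496: x ≡ 902 (mod 1496).
  Combine with x ≡ 4 (mod 9); new modulus lcm = 13464.
    Write x = 902 + 1496·t and substitute into x ≡ 4 (mod 9): 1496·t ≡ 4 − 902 = -898 (mod 9).
    Reduce coefficients mod 9: 2·t ≡ 2 (mod 9).
    The inverse of 2 mod 9 is 5 (since 2·5 = 10 = 1·9 + 1), so t ≡ 5·2 = 10 ≡ 1 (mod 9).
    Then x = 902 + 1496·1 = 2398, valid modulo lcm(1496, 9) = 13464: x ≡ 2398 (mod 13464).
Verify against each original: 2398 mod 8 = 6, 2398 mod 17 = 1, 2398 mod 11 = 0, 2398 mod 9 = 4.

x ≡ 2398 (mod 13464).


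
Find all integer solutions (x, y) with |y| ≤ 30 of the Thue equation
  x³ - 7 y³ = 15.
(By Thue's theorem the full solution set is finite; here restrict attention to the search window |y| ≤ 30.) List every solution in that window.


The equation is x³ - 7y³ = 15. For fixed y, x³ = 7·y³ + 15, so a solution requires the RHS to be a perfect cube.
Strategy: iterate y from -30 to 30, compute RHS = 7·y³ + 15, and check whether it is a (positive or negative) perfect cube.
Check small values of y:
  y = 0: RHS = 15 is not a perfect cube.
  y = 1: RHS = 22 is not a perfect cube.
  y = -1: RHS = 8 = (2)³ ⇒ x = 2 works.
  y = 2: RHS = 71 is not a perfect cube.
  y = -2: RHS = -41 is not a perfect cube.
  y = 3: RHS = 204 is not a perfect cube.
  y = -3: RHS = -174 is not a perfect cube.
Continuing, at y = 23: RHS = 85184 = (44)³ ⇒ x = 44 works.
Searching the remaining y in |y| ≤ 30 finds no further solutions.
Collected solutions: (2, -1), (44, 23).

Solutions (with |y| ≤ 30): (2, -1), (44, 23).


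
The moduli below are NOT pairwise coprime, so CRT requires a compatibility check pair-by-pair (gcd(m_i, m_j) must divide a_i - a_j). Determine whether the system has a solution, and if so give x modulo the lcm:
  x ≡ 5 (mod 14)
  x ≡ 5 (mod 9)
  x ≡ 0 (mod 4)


Moduli 14, 9, 4 are not pairwise coprime, so CRT works modulo lcm(m_i) when all pairwise compatibility conditions hold.
Pairwise compatibility: gcd(m_i, m_j) must divide a_i - a_j for every pair.
Merge one congruence at a time:
  Start: x ≡ 5 (mod 14).
  Combine with x ≡ 5 (mod 9): gcd(14, 9) = 1; 5 - 5 = 0, which IS divisible by 1, so compatible.
    Write x = 5 + 14·t and substitute into x ≡ 5 (mod 9): 14·t ≡ 5 − 5 = 0 (mod 9).
    Reduce coefficients mod 9: 5·t ≡ 0 (mod 9).
    The inverse of 5 mod 9 is 2 (since 5·2 = 10 = 1·9 + 1), so t ≡ 2·0 = 0 ≡ 0 (mod 9).
    Then x = 5 + 14·0 = 5, valid modulo lcm(14, 9) = 126: x ≡ 5 (mod 126).
  Combine with x ≡ 0 (mod 4): gcd(126, 4) = 2, and 0 - 5 = -5 is NOT divisible by 2.
    ⇒ system is inconsistent (no integer solution).

No solution (the system is inconsistent).


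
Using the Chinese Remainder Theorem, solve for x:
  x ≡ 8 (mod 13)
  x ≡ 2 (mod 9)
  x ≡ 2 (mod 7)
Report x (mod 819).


Moduli 13, 9, 7 are pairwise coprime; by CRT there is a unique solution modulo M = 13 · 9 · 7 = 819.
Solve pairwise, accumulating the modulus:
  Start with x ≡ 8 (mod 13).
  Combine with x ≡ 2 (mod 9): since gcd(13, 9) = 1, we get a unique residue mod 117.
    Write x = 8 + 13·t and substitute into x ≡ 2 (mod 9): 13·t ≡ 2 − 8 = -6 (mod 9).
    Reduce coefficients mod 9: 4·t ≡ 3 (mod 9).
    The inverse of 4 mod 9 is 7 (since 4·7 = 28 = 3·9 + 1), so t ≡ 7·3 = 21 ≡ 3 (mod 9).
    Then x = 8 + 13·3 = 47, valid modulo lcm(13, 9) = 117: x ≡ 47 (mod 117).
  Combine with x ≡ 2 (mod 7): since gcd(117, 7) = 1, we get a unique residue mod 819.
    Write x = 47 + 117·t and substitute into x ≡ 2 (mod 7): 117·t ≡ 2 − 47 = -45 (mod 7).
    Reduce coefficients mod 7: 5·t ≡ 4 (mod 7).
    The inverse of 5 mod 7 is 3 (since 5·3 = 15 = 2·7 + 1), so t ≡ 3·4 = 12 ≡ 5 (mod 7).
    Then x = 47 + 117·5 = 632, valid modulo lcm(117, 7) = 819: x ≡ 632 (mod 819).
Verify: 632 mod 13 = 8 ✓, 632 mod 9 = 2 ✓, 632 mod 7 = 2 ✓.

x ≡ 632 (mod 819).


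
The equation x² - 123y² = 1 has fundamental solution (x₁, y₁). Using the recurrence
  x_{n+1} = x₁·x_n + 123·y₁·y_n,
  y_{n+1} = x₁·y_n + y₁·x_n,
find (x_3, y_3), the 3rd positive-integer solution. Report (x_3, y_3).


Step 1: Find the fundamental solution (x₁, y₁) of x² - 123y² = 1.
  Expand √123 as a continued fraction. a₀ = ⌊√123⌋ = 11; iterate m_{k+1} = d_k·a_k − m_k, d_{k+1} = (123 − m_{k+1}²)/d_k, a_{k+1} = ⌊(a₀ + m_{k+1})/d_{k+1}⌋ (starting m₀ = 0, d₀ = 1), with convergents p_k = a_k·p_{k-1} + p_{k-2}, q_k = a_k·q_{k-1} + q_{k-2} (p₋₁ = 1, q₋₁ = 0):
  k = 0: a₀ = 11; p₀/q₀ = 11/1; p₀² − 123·q₀² = 121 − 123 = -2.
  k = 1: m = 11, d = 2, a = ⌊(11 + 11)/2⌋ = 11; p/q = (11·11 + 1)/(11·1 + 0) = 122/11; p² − 123·q² = 14884 − 14883 = 1.
  The first convergent with p² − 123·q² = 1 gives the fundamental solution (x₁, y₁) = (122, 11).
Step 2: Apply the recurrence (x_{n+1}, y_{n+1}) = (x₁x_n + 123y₁y_n, x₁y_n + y₁x_n) repeatedly.
  From (x_1, y_1) = (122, 11): x_2 = 122·122 + 123·11·11 = 29767; y_2 = 122·11 + 11·122 = 2684.
  From (x_2, y_2) = (29767, 2684): x_3 = 122·29767 + 123·11·2684 = 7263026; y_3 = 122·2684 + 11·29767 = 654885.
Step 3: Verify x_3² - 123·y_3² = 52751546676676 - 52751546676675 = 1 (should be 1). ✓

(x_1, y_1) = (122, 11); (x_3, y_3) = (7263026, 654885).


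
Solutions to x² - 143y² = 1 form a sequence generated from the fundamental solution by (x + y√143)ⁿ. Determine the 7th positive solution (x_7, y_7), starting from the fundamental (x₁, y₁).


Step 1: Find the fundamental solution (x₁, y₁) of x² - 143y² = 1.
  Expand √143 as a continued fraction. a₀ = ⌊√143⌋ = 11; iterate m_{k+1} = d_k·a_k − m_k, d_{k+1} = (143 − m_{k+1}²)/d_k, a_{k+1} = ⌊(a₀ + m_{k+1})/d_{k+1}⌋ (starting m₀ = 0, d₀ = 1), with convergents p_k = a_k·p_{k-1} + p_{k-2}, q_k = a_k·q_{k-1} + q_{k-2} (p₋₁ = 1, q₋₁ = 0):
  k = 0: a₀ = 11; p₀/q₀ = 11/1; p₀² − 143·q₀² = 121 − 143 = -22.
  k = 1: m = 11, d = 22, a = ⌊(11 + 11)/22⌋ = 1; p/q = (1·11 + 1)/(1·1 + 0) = 12/1; p² − 143·q² = 144 − 143 = 1.
  The first convergent with p² − 143·q² = 1 gives the fundamental solution (x₁, y₁) = (12, 1).
Step 2: Apply the recurrence (x_{n+1}, y_{n+1}) = (x₁x_n + 143y₁y_n, x₁y_n + y₁x_n) repeatedly.
  From (x_1, y_1) = (12, 1): x_2 = 12·12 + 143·1·1 = 287; y_2 = 12·1 + 1·12 = 24.
  From (x_2, y_2) = (287, 24): x_3 = 12·287 + 143·1·24 = 6876; y_3 = 12·24 + 1·287 = 575.
  From (x_3, y_3) = (6876, 575): x_4 = 12·6876 + 143·1·575 = 164737; y_4 = 12·575 + 1·6876 = 13776.
  From (x_4, y_4) = (164737, 13776): x_5 = 12·164737 + 143·1·13776 = 3946812; y_5 = 12·13776 + 1·164737 = 330049.
  From (x_5, y_5) = (3946812, 330049): x_6 = 12·3946812 + 143·1·330049 = 94558751; y_6 = 12·330049 + 1·3946812 = 7907400.
  From (x_6, y_6) = (94558751, 7907400): x_7 = 12·94558751 + 143·1·7907400 = 2265463212; y_7 = 12·7907400 + 1·94558751 = 189447551.
Step 3: Verify x_7² - 143·y_7² = 5132323564925356944 - 5132323564925356943 = 1 (should be 1). ✓

(x_1, y_1) = (12, 1); (x_7, y_7) = (2265463212, 189447551).
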